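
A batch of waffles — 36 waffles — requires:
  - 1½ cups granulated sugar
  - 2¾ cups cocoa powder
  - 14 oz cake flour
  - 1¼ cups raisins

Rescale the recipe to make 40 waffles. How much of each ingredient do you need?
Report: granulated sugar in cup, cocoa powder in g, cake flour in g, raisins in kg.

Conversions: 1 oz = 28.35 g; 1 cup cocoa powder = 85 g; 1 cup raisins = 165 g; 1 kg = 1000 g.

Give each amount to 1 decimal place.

Scaling factor: 40/36 = 10/9.
granulated sugar: 1.5 cup × 10/9 ≈ 1.7 cup
cocoa powder: 2.75 cup × 10/9 × 85 g/cup ≈ 259.7 g
cake flour: 14 oz × 10/9 × 28.35 g/oz = 441.0 g
raisins: 1.25 cup × 10/9 × 165 g/cup ÷ 1000 g/kg ≈ 0.2 kg

granulated sugar: 1.7 cup; cocoa powder: 259.7 g; cake flour: 441.0 g; raisins: 0.2 kg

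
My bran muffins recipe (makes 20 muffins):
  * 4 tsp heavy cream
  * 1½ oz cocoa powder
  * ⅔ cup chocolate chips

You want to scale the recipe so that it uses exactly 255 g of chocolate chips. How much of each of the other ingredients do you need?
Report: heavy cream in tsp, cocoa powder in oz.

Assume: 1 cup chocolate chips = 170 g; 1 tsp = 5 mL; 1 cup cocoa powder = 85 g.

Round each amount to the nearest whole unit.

heavy cream: 9 tsp; cocoa powder: 3 oz

The original recipe has 340/3 g of chocolate chips, so the scaling factor is 255 ÷ 340/3 = 9/4 = 2.25.
heavy cream: 4 tsp × 9/4 = 9 tsp
cocoa powder: 1.5 oz × 9/4 ≈ 3 oz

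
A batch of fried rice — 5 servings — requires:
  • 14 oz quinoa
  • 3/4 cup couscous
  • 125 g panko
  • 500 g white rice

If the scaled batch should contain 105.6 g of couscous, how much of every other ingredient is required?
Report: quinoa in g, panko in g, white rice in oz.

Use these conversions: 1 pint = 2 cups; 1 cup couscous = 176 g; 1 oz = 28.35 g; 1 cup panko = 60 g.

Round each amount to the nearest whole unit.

quinoa: 318 g; panko: 100 g; white rice: 14 oz

The original recipe has 132 g of couscous, so the scaling factor is 105.6 ÷ 132 = 4/5 = 0.8.
quinoa: 14 oz × 4/5 × 28.35 g/oz ≈ 318 g
panko: 125 g × 4/5 = 100 g
white rice: 500 g × 4/5 ÷ 28.35 g/oz ≈ 14 oz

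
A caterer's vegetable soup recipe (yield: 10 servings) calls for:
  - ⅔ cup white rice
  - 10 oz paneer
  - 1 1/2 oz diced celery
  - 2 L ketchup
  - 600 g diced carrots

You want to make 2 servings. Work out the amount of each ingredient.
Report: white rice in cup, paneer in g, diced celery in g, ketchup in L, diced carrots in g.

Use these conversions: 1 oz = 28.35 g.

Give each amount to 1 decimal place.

white rice: 0.1 cup; paneer: 56.7 g; diced celery: 8.5 g; ketchup: 0.4 L; diced carrots: 120.0 g

Scaling factor: 2/10 = 1/5 = 0.2.
white rice: 2/3 cup × 1/5 ≈ 0.1 cup
paneer: 10 oz × 1/5 × 28.35 g/oz = 56.7 g
diced celery: 1.5 oz × 1/5 × 28.35 g/oz ≈ 8.5 g
ketchup: 2 L × 1/5 = 0.4 L
diced carrots: 600 g × 1/5 = 120.0 g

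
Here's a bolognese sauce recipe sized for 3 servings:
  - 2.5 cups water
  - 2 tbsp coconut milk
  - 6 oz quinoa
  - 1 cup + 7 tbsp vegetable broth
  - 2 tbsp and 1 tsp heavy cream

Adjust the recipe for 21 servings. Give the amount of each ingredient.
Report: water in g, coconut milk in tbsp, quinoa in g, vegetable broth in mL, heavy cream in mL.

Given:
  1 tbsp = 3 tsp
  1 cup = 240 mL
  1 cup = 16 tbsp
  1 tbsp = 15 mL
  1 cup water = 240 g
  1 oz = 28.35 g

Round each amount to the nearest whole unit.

Scaling factor: 21/3 = 7.
water: 2.5 cup × 7 × 240 g/cup = 4200 g
coconut milk: 2 tbsp × 7 = 14 tbsp
quinoa: 6 oz × 7 × 28.35 g/oz ≈ 1191 g
vegetable broth: (1 cup + 7 tbsp = 1.4375 cup) × 7 × 240 mL/cup = 2415 mL
heavy cream: (2 tbsp + 1 tsp = 7/3 tbsp) × 7 × 15 mL/tbsp = 245 mL

water: 4200 g; coconut milk: 14 tbsp; quinoa: 1191 g; vegetable broth: 2415 mL; heavy cream: 245 mL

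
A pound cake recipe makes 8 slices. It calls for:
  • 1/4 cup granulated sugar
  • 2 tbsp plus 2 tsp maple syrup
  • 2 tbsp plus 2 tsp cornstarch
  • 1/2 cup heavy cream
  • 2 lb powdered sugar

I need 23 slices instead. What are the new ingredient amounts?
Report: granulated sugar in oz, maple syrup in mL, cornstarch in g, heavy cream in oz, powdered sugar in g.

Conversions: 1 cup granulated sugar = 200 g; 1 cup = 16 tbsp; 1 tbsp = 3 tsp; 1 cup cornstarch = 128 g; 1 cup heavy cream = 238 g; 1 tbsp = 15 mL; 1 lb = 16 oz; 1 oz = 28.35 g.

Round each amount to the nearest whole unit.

granulated sugar: 5 oz; maple syrup: 115 mL; cornstarch: 61 g; heavy cream: 12 oz; powdered sugar: 2608 g

Scaling factor: 23/8 = 2.875.
granulated sugar: 0.25 cup × 23/8 × 200 g/cup ÷ 28.35 g/oz ≈ 5 oz
maple syrup: (2 tbsp + 2 tsp = 8/3 tbsp) × 23/8 × 15 mL/tbsp = 115 mL
cornstarch: (2 tbsp + 2 tsp = 8/3 tbsp) × 23/8 ÷ 16 tbsp/cup × 128 g/cup ≈ 61 g
heavy cream: 0.5 cup × 23/8 × 238 g/cup ÷ 28.35 g/oz ≈ 12 oz
powdered sugar: 2 lb × 23/8 × 16 oz/lb × 28.35 g/oz ≈ 2608 g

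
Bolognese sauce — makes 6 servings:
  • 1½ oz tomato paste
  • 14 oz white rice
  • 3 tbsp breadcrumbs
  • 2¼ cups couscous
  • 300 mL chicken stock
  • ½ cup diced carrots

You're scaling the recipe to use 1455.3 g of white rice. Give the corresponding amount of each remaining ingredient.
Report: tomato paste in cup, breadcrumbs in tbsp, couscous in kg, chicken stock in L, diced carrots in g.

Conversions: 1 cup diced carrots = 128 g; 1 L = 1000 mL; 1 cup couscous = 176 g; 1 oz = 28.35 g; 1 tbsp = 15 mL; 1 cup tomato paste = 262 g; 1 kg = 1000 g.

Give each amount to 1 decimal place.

tomato paste: 0.6 cup; breadcrumbs: 11.0 tbsp; couscous: 1.5 kg; chicken stock: 1.1 L; diced carrots: 234.7 g

The original recipe has 396.9 g of white rice, so the scaling factor is 1455.3 ÷ 396.9 = 11/3.
tomato paste: 1.5 oz × 11/3 × 28.35 g/oz ÷ 262 g/cup ≈ 0.6 cup
breadcrumbs: 3 tbsp × 11/3 = 11.0 tbsp
couscous: 2.25 cup × 11/3 × 176 g/cup ÷ 1000 g/kg ≈ 1.5 kg
chicken stock: 300 mL × 11/3 ÷ 1000 mL/L = 1.1 L
diced carrots: 0.5 cup × 11/3 × 128 g/cup ≈ 234.7 g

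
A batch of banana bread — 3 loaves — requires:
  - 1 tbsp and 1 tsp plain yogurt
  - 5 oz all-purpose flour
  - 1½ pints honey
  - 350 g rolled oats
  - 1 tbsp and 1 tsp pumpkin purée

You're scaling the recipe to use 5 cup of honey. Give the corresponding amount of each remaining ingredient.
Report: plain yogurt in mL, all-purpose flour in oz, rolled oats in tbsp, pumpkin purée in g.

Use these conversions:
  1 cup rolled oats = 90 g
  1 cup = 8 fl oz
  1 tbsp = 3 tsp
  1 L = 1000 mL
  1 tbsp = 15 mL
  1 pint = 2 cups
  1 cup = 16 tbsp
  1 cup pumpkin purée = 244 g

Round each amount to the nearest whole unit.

plain yogurt: 33 mL; all-purpose flour: 8 oz; rolled oats: 104 tbsp; pumpkin purée: 34 g

The original recipe has 3 cup of honey, so the scaling factor is 5 ÷ 3 = 5/3.
plain yogurt: (1 tbsp + 1 tsp = 4/3 tbsp) × 5/3 × 15 mL/tbsp ≈ 33 mL
all-purpose flour: 5 oz × 5/3 ≈ 8 oz
rolled oats: 350 g × 5/3 ÷ 90 g/cup × 16 tbsp/cup ≈ 104 tbsp
pumpkin purée: (1 tbsp + 1 tsp = 4/3 tbsp) × 5/3 ÷ 16 tbsp/cup × 244 g/cup ≈ 34 g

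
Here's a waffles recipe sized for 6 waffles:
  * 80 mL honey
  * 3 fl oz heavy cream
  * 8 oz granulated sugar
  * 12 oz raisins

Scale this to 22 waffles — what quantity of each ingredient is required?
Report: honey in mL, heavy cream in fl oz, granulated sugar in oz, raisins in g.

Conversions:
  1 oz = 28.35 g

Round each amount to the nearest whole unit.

honey: 293 mL; heavy cream: 11 fl oz; granulated sugar: 29 oz; raisins: 1247 g

Scaling factor: 22/6 = 11/3.
honey: 80 mL × 11/3 ≈ 293 mL
heavy cream: 3 fl oz × 11/3 = 11 fl oz
granulated sugar: 8 oz × 11/3 ≈ 29 oz
raisins: 12 oz × 11/3 × 28.35 g/oz ≈ 1247 g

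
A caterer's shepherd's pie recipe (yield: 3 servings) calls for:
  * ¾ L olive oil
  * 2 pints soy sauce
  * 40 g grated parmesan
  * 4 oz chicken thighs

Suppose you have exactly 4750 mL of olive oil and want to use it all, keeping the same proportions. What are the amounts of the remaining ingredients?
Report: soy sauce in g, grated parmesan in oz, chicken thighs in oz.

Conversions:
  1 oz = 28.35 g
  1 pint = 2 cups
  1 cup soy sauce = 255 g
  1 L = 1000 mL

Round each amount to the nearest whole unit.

soy sauce: 6460 g; grated parmesan: 9 oz; chicken thighs: 25 oz

The original recipe has 750 mL of olive oil, so the scaling factor is 4750 ÷ 750 = 19/3.
soy sauce: 2 pint × 19/3 × 2 cup/pint × 255 g/cup = 6460 g
grated parmesan: 40 g × 19/3 ÷ 28.35 g/oz ≈ 9 oz
chicken thighs: 4 oz × 19/3 ≈ 25 oz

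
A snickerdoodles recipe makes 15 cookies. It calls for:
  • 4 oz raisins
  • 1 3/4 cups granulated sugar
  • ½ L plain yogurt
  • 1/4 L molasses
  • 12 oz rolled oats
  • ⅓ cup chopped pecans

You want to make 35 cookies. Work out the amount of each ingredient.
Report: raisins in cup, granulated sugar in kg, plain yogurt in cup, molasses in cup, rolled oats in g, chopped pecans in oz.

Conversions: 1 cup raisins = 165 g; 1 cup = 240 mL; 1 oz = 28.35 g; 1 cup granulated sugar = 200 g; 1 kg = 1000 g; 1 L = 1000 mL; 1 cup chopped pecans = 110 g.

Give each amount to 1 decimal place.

Scaling factor: 35/15 = 7/3.
raisins: 4 oz × 7/3 × 28.35 g/oz ÷ 165 g/cup ≈ 1.6 cup
granulated sugar: 1.75 cup × 7/3 × 200 g/cup ÷ 1000 g/kg ≈ 0.8 kg
plain yogurt: 0.5 L × 7/3 × 1000 mL/L ÷ 240 mL/cup ≈ 4.9 cup
molasses: 0.25 L × 7/3 × 1000 mL/L ÷ 240 mL/cup ≈ 2.4 cup
rolled oats: 12 oz × 7/3 × 28.35 g/oz = 793.8 g
chopped pecans: 1/3 cup × 7/3 × 110 g/cup ÷ 28.35 g/oz ≈ 3.0 oz

raisins: 1.6 cup; granulated sugar: 0.8 kg; plain yogurt: 4.9 cup; molasses: 2.4 cup; rolled oats: 793.8 g; chopped pecans: 3.0 oz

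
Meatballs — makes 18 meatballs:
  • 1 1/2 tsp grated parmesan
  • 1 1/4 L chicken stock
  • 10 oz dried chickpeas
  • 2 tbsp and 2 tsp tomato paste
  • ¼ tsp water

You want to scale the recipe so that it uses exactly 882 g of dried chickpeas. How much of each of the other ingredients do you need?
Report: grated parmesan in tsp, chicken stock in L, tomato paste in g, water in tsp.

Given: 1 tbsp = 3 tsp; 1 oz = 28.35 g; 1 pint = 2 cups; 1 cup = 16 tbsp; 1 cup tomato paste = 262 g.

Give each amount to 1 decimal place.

grated parmesan: 4.7 tsp; chicken stock: 3.9 L; tomato paste: 135.9 g; water: 0.8 tsp

The original recipe has 283.5 g of dried chickpeas, so the scaling factor is 882 ÷ 283.5 = 28/9.
grated parmesan: 1.5 tsp × 28/9 ≈ 4.7 tsp
chicken stock: 1.25 L × 28/9 ≈ 3.9 L
tomato paste: (2 tbsp + 2 tsp = 8/3 tbsp) × 28/9 ÷ 16 tbsp/cup × 262 g/cup ≈ 135.9 g
water: 0.25 tsp × 28/9 ≈ 0.8 tsp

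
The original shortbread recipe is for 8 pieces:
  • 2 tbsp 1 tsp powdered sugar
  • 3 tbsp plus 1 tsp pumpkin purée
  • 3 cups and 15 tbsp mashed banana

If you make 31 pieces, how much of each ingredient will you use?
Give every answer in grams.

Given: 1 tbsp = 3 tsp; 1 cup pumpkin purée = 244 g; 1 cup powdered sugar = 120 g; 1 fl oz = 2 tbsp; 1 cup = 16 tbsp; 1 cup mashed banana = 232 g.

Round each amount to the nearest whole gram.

Scaling factor: 31/8 = 3.875.
powdered sugar: (2 tbsp + 1 tsp = 7/3 tbsp) × 31/8 ÷ 16 tbsp/cup × 120 g/cup ≈ 68 g
pumpkin purée: (3 tbsp + 1 tsp = 10/3 tbsp) × 31/8 ÷ 16 tbsp/cup × 244 g/cup ≈ 197 g
mashed banana: (3 cup + 15 tbsp = 3.9375 cup) × 31/8 × 232 g/cup ≈ 3540 g

powdered sugar: 68 g; pumpkin purée: 197 g; mashed banana: 3540 g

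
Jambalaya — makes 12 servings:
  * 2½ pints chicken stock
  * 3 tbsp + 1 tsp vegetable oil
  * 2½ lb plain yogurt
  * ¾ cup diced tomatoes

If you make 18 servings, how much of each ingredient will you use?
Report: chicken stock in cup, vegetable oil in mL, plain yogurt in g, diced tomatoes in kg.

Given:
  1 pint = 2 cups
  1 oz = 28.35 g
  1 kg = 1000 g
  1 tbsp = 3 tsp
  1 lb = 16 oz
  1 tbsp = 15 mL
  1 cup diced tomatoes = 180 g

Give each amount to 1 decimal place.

chicken stock: 7.5 cup; vegetable oil: 75.0 mL; plain yogurt: 1701.0 g; diced tomatoes: 0.2 kg

Scaling factor: 18/12 = 3/2 = 1.5.
chicken stock: 2.5 pint × 3/2 × 2 cup/pint = 7.5 cup
vegetable oil: (3 tbsp + 1 tsp = 10/3 tbsp) × 3/2 × 15 mL/tbsp = 75.0 mL
plain yogurt: 2.5 lb × 3/2 × 16 oz/lb × 28.35 g/oz = 1701.0 g
diced tomatoes: 0.75 cup × 3/2 × 180 g/cup ÷ 1000 g/kg ≈ 0.2 kg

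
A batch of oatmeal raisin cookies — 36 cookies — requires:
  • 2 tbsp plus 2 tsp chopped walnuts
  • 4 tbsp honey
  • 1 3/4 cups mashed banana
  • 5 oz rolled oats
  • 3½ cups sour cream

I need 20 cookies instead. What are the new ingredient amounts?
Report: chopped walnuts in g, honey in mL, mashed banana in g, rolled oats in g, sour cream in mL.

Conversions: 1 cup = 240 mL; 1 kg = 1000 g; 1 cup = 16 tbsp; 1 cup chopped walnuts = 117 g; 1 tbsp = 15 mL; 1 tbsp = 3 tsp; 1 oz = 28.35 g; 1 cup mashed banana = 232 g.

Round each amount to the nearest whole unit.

Scaling factor: 20/36 = 5/9.
chopped walnuts: (2 tbsp + 2 tsp = 8/3 tbsp) × 5/9 ÷ 16 tbsp/cup × 117 g/cup ≈ 11 g
honey: 4 tbsp × 5/9 × 15 mL/tbsp ≈ 33 mL
mashed banana: 1.75 cup × 5/9 × 232 g/cup ≈ 226 g
rolled oats: 5 oz × 5/9 × 28.35 g/oz ≈ 79 g
sour cream: 3.5 cup × 5/9 × 240 mL/cup ≈ 467 mL

chopped walnuts: 11 g; honey: 33 mL; mashed banana: 226 g; rolled oats: 79 g; sour cream: 467 mL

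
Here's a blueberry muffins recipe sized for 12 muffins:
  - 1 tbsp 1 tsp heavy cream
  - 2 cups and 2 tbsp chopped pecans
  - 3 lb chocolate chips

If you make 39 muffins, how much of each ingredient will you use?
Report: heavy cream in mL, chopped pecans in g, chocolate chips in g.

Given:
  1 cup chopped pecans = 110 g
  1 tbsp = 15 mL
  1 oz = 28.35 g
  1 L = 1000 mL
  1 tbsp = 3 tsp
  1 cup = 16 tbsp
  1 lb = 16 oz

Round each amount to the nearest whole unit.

heavy cream: 65 mL; chopped pecans: 760 g; chocolate chips: 4423 g

Scaling factor: 39/12 = 13/4 = 3.25.
heavy cream: (1 tbsp + 1 tsp = 4/3 tbsp) × 13/4 × 15 mL/tbsp = 65 mL
chopped pecans: (2 cup + 2 tbsp = 2.125 cup) × 13/4 × 110 g/cup ≈ 760 g
chocolate chips: 3 lb × 13/4 × 16 oz/lb × 28.35 g/oz ≈ 4423 g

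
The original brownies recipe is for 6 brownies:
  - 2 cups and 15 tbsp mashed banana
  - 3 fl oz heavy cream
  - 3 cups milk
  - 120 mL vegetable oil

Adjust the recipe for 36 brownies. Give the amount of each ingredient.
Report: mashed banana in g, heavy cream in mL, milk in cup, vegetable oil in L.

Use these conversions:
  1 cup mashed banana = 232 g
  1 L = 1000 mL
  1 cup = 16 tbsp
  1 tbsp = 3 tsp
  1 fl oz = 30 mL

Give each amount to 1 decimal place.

mashed banana: 4089.0 g; heavy cream: 540.0 mL; milk: 18.0 cup; vegetable oil: 0.7 L

Scaling factor: 36/6 = 6.
mashed banana: (2 cup + 15 tbsp = 2.9375 cup) × 6 × 232 g/cup = 4089.0 g
heavy cream: 3 fl oz × 6 × 30 mL/fl oz = 540.0 mL
milk: 3 cup × 6 = 18.0 cup
vegetable oil: 120 mL × 6 ÷ 1000 mL/L ≈ 0.7 L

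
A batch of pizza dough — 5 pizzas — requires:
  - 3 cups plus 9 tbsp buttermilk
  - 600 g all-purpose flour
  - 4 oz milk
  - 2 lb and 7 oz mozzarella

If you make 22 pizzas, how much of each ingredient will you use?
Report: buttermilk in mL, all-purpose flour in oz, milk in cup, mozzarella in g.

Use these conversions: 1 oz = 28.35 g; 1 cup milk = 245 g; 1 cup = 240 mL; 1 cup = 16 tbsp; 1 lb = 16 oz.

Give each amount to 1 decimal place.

buttermilk: 3762.0 mL; all-purpose flour: 93.1 oz; milk: 2.0 cup; mozzarella: 4864.9 g

Scaling factor: 22/5 = 4.4.
buttermilk: (3 cup + 9 tbsp = 3.5625 cup) × 22/5 × 240 mL/cup = 3762.0 mL
all-purpose flour: 600 g × 22/5 ÷ 28.35 g/oz ≈ 93.1 oz
milk: 4 oz × 22/5 × 28.35 g/oz ÷ 245 g/cup ≈ 2.0 cup
mozzarella: (2 lb + 7 oz = 2.4375 lb) × 22/5 × 16 oz/lb × 28.35 g/oz ≈ 4864.9 g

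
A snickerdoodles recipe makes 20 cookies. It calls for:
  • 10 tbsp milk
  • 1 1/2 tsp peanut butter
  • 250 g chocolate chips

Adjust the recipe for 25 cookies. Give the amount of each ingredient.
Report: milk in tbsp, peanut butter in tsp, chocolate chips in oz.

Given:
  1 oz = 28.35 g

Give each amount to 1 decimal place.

Scaling factor: 25/20 = 5/4 = 1.25.
milk: 10 tbsp × 5/4 = 12.5 tbsp
peanut butter: 1.5 tsp × 5/4 ≈ 1.9 tsp
chocolate chips: 250 g × 5/4 ÷ 28.35 g/oz ≈ 11.0 oz

milk: 12.5 tbsp; peanut butter: 1.9 tsp; chocolate chips: 11.0 oz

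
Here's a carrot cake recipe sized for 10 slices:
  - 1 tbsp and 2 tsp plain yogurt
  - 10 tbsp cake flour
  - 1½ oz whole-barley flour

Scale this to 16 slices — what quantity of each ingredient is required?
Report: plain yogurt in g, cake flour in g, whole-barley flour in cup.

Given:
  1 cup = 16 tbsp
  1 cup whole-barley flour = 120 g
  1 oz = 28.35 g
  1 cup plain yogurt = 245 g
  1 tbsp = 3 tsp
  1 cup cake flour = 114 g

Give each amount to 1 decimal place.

Scaling factor: 16/10 = 8/5 = 1.6.
plain yogurt: (1 tbsp + 2 tsp = 5/3 tbsp) × 8/5 ÷ 16 tbsp/cup × 245 g/cup ≈ 40.8 g
cake flour: 10 tbsp × 8/5 ÷ 16 tbsp/cup × 114 g/cup = 114.0 g
whole-barley flour: 1.5 oz × 8/5 × 28.35 g/oz ÷ 120 g/cup ≈ 0.6 cup

plain yogurt: 40.8 g; cake flour: 114.0 g; whole-barley flour: 0.6 cup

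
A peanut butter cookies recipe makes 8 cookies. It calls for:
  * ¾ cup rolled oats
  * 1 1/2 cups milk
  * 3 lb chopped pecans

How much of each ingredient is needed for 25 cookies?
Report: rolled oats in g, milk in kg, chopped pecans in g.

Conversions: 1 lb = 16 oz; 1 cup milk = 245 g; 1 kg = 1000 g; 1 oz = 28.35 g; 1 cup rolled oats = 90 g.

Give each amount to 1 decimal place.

Scaling factor: 25/8 = 3.125.
rolled oats: 0.75 cup × 25/8 × 90 g/cup ≈ 210.9 g
milk: 1.5 cup × 25/8 × 245 g/cup ÷ 1000 g/kg ≈ 1.1 kg
chopped pecans: 3 lb × 25/8 × 16 oz/lb × 28.35 g/oz = 4252.5 g

rolled oats: 210.9 g; milk: 1.1 kg; chopped pecans: 4252.5 g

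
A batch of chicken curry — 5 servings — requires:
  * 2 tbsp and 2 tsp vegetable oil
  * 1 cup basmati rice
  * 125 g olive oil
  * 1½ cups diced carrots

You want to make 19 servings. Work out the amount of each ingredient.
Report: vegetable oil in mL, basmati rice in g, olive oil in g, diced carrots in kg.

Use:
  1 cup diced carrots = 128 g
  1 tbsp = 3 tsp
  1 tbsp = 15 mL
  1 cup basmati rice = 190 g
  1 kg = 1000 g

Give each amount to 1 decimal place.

vegetable oil: 152.0 mL; basmati rice: 722.0 g; olive oil: 475.0 g; diced carrots: 0.7 kg

Scaling factor: 19/5 = 3.8.
vegetable oil: (2 tbsp + 2 tsp = 8/3 tbsp) × 19/5 × 15 mL/tbsp = 152.0 mL
basmati rice: 1 cup × 19/5 × 190 g/cup = 722.0 g
olive oil: 125 g × 19/5 = 475.0 g
diced carrots: 1.5 cup × 19/5 × 128 g/cup ÷ 1000 g/kg ≈ 0.7 kg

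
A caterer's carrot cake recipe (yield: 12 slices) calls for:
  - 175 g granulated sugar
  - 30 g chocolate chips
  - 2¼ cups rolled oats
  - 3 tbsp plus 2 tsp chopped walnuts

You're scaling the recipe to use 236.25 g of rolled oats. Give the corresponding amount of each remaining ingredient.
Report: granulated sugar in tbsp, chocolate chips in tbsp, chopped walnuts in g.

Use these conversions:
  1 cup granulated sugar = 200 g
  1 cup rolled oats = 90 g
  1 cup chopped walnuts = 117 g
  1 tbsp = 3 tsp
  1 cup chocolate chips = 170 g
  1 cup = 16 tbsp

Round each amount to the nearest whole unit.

The original recipe has 202.5 g of rolled oats, so the scaling factor is 236.25 ÷ 202.5 = 7/6.
granulated sugar: 175 g × 7/6 ÷ 200 g/cup × 16 tbsp/cup ≈ 16 tbsp
chocolate chips: 30 g × 7/6 ÷ 170 g/cup × 16 tbsp/cup ≈ 3 tbsp
chopped walnuts: (3 tbsp + 2 tsp = 11/3 tbsp) × 7/6 ÷ 16 tbsp/cup × 117 g/cup ≈ 31 g

granulated sugar: 16 tbsp; chocolate chips: 3 tbsp; chopped walnuts: 31 g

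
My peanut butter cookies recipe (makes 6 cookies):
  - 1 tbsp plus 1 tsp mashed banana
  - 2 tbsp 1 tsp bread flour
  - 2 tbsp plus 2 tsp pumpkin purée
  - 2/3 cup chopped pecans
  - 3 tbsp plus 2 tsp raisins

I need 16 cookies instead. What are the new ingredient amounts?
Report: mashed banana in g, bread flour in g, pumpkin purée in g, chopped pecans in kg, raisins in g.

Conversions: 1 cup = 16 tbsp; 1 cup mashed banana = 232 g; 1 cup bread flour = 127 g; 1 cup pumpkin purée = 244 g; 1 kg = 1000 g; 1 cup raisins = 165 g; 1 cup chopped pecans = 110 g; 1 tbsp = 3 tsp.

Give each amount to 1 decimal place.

Scaling factor: 16/6 = 8/3.
mashed banana: (1 tbsp + 1 tsp = 4/3 tbsp) × 8/3 ÷ 16 tbsp/cup × 232 g/cup ≈ 51.6 g
bread flour: (2 tbsp + 1 tsp = 7/3 tbsp) × 8/3 ÷ 16 tbsp/cup × 127 g/cup ≈ 49.4 g
pumpkin purée: (2 tbsp + 2 tsp = 8/3 tbsp) × 8/3 ÷ 16 tbsp/cup × 244 g/cup ≈ 108.4 g
chopped pecans: 2/3 cup × 8/3 × 110 g/cup ÷ 1000 g/kg ≈ 0.2 kg
raisins: (3 tbsp + 2 tsp = 11/3 tbsp) × 8/3 ÷ 16 tbsp/cup × 165 g/cup ≈ 100.8 g

mashed banana: 51.6 g; bread flour: 49.4 g; pumpkin purée: 108.4 g; chopped pecans: 0.2 kg; raisins: 100.8 g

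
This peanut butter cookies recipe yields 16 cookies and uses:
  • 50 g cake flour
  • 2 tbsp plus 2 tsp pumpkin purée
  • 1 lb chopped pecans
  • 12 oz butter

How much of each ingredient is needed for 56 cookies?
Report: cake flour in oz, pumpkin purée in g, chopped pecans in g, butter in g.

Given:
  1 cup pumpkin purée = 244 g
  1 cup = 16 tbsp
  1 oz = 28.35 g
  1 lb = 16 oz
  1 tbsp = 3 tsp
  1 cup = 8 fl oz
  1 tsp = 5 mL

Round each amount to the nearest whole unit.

Scaling factor: 56/16 = 7/2 = 3.5.
cake flour: 50 g × 7/2 ÷ 28.35 g/oz ≈ 6 oz
pumpkin purée: (2 tbsp + 2 tsp = 8/3 tbsp) × 7/2 ÷ 16 tbsp/cup × 244 g/cup ≈ 142 g
chopped pecans: 1 lb × 7/2 × 16 oz/lb × 28.35 g/oz ≈ 1588 g
butter: 12 oz × 7/2 × 28.35 g/oz ≈ 1191 g

cake flour: 6 oz; pumpkin purée: 142 g; chopped pecans: 1588 g; butter: 1191 g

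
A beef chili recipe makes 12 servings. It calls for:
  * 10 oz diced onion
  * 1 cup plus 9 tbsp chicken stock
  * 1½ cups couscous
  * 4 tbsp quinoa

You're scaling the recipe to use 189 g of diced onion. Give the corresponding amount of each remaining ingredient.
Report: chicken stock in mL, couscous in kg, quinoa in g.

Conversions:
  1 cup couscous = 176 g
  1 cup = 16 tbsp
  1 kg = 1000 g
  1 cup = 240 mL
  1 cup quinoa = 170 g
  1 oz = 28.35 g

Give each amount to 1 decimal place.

The original recipe has 283.5 g of diced onion, so the scaling factor is 189 ÷ 283.5 = 2/3.
chicken stock: (1 cup + 9 tbsp = 1.5625 cup) × 2/3 × 240 mL/cup = 250.0 mL
couscous: 1.5 cup × 2/3 × 176 g/cup ÷ 1000 g/kg ≈ 0.2 kg
quinoa: 4 tbsp × 2/3 ÷ 16 tbsp/cup × 170 g/cup ≈ 28.3 g

chicken stock: 250.0 mL; couscous: 0.2 kg; quinoa: 28.3 g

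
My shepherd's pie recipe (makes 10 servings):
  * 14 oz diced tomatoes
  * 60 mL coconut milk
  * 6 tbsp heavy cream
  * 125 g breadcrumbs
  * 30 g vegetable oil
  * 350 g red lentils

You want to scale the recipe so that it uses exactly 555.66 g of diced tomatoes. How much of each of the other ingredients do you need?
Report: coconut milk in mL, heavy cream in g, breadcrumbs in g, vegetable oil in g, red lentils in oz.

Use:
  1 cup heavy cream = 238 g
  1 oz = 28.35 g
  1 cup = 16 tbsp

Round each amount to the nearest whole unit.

The original recipe has 396.9 g of diced tomatoes, so the scaling factor is 555.66 ÷ 396.9 = 7/5 = 1.4.
coconut milk: 60 mL × 7/5 = 84 mL
heavy cream: 6 tbsp × 7/5 ÷ 16 tbsp/cup × 238 g/cup ≈ 125 g
breadcrumbs: 125 g × 7/5 = 175 g
vegetable oil: 30 g × 7/5 = 42 g
red lentils: 350 g × 7/5 ÷ 28.35 g/oz ≈ 17 oz

coconut milk: 84 mL; heavy cream: 125 g; breadcrumbs: 175 g; vegetable oil: 42 g; red lentils: 17 oz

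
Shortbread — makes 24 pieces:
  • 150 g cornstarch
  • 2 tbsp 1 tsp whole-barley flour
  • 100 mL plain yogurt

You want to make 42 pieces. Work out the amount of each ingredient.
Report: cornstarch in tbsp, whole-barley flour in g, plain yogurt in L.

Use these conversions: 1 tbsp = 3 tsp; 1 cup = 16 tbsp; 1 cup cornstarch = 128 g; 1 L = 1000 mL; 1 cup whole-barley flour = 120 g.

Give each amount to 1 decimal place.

Scaling factor: 42/24 = 7/4 = 1.75.
cornstarch: 150 g × 7/4 ÷ 128 g/cup × 16 tbsp/cup ≈ 32.8 tbsp
whole-barley flour: (2 tbsp + 1 tsp = 7/3 tbsp) × 7/4 ÷ 16 tbsp/cup × 120 g/cup ≈ 30.6 g
plain yogurt: 100 mL × 7/4 ÷ 1000 mL/L ≈ 0.2 L

cornstarch: 32.8 tbsp; whole-barley flour: 30.6 g; plain yogurt: 0.2 L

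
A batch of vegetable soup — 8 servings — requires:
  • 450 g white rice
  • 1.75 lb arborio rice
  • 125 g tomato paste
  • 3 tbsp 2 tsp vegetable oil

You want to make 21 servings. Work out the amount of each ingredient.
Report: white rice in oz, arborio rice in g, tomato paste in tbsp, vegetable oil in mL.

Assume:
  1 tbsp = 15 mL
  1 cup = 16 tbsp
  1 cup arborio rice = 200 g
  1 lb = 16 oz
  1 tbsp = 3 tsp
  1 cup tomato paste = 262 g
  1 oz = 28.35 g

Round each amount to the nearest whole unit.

Scaling factor: 21/8 = 2.625.
white rice: 450 g × 21/8 ÷ 28.35 g/oz ≈ 42 oz
arborio rice: 1.75 lb × 21/8 × 16 oz/lb × 28.35 g/oz ≈ 2084 g
tomato paste: 125 g × 21/8 ÷ 262 g/cup × 16 tbsp/cup ≈ 20 tbsp
vegetable oil: (3 tbsp + 2 tsp = 11/3 tbsp) × 21/8 × 15 mL/tbsp ≈ 144 mL

white rice: 42 oz; arborio rice: 2084 g; tomato paste: 20 tbsp; vegetable oil: 144 mL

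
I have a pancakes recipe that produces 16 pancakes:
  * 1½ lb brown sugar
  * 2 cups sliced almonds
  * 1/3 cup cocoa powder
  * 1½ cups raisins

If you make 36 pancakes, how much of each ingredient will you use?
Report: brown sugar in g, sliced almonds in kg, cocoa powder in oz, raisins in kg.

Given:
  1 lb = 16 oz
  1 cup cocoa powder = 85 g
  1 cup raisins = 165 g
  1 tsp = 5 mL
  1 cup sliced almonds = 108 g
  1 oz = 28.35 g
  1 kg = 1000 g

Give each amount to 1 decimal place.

Scaling factor: 36/16 = 9/4 = 2.25.
brown sugar: 1.5 lb × 9/4 × 16 oz/lb × 28.35 g/oz = 1530.9 g
sliced almonds: 2 cup × 9/4 × 108 g/cup ÷ 1000 g/kg ≈ 0.5 kg
cocoa powder: 1/3 cup × 9/4 × 85 g/cup ÷ 28.35 g/oz ≈ 2.2 oz
raisins: 1.5 cup × 9/4 × 165 g/cup ÷ 1000 g/kg ≈ 0.6 kg

brown sugar: 1530.9 g; sliced almonds: 0.5 kg; cocoa powder: 2.2 oz; raisins: 0.6 kg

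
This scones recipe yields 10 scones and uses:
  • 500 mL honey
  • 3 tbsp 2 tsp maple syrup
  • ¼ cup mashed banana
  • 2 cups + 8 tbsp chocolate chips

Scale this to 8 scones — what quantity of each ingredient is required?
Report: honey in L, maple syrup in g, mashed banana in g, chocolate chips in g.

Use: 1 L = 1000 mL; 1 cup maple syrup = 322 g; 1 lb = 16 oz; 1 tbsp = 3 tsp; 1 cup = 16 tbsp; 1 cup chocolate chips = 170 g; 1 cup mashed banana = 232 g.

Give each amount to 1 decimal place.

Scaling factor: 8/10 = 4/5 = 0.8.
honey: 500 mL × 4/5 ÷ 1000 mL/L = 0.4 L
maple syrup: (3 tbsp + 2 tsp = 11/3 tbsp) × 4/5 ÷ 16 tbsp/cup × 322 g/cup ≈ 59.0 g
mashed banana: 0.25 cup × 4/5 × 232 g/cup = 46.4 g
chocolate chips: (2 cup + 8 tbsp = 2.5 cup) × 4/5 × 170 g/cup = 340.0 g

honey: 0.4 L; maple syrup: 59.0 g; mashed banana: 46.4 g; chocolate chips: 340.0 g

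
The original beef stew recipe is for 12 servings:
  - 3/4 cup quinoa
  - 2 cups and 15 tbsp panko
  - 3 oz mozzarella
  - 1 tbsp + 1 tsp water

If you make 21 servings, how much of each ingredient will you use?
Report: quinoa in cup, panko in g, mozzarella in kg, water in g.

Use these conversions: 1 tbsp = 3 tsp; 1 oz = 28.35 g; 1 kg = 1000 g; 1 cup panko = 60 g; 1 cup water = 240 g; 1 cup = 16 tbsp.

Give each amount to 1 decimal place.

quinoa: 1.3 cup; panko: 308.4 g; mozzarella: 0.1 kg; water: 35.0 g

Scaling factor: 21/12 = 7/4 = 1.75.
quinoa: 0.75 cup × 7/4 ≈ 1.3 cup
panko: (2 cup + 15 tbsp = 2.9375 cup) × 7/4 × 60 g/cup ≈ 308.4 g
mozzarella: 3 oz × 7/4 × 28.35 g/oz ÷ 1000 g/kg ≈ 0.1 kg
water: (1 tbsp + 1 tsp = 4/3 tbsp) × 7/4 ÷ 16 tbsp/cup × 240 g/cup = 35.0 g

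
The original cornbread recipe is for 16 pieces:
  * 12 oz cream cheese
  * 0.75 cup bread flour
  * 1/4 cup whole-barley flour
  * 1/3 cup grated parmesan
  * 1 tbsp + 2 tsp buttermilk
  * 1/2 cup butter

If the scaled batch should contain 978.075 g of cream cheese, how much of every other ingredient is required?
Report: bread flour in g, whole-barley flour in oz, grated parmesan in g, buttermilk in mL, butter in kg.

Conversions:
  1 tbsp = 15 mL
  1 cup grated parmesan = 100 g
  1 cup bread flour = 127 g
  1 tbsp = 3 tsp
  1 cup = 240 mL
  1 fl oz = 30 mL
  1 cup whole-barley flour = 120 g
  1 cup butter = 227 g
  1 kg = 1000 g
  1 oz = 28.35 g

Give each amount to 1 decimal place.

bread flour: 273.8 g; whole-barley flour: 3.0 oz; grated parmesan: 95.8 g; buttermilk: 71.9 mL; butter: 0.3 kg

The original recipe has 340.2 g of cream cheese, so the scaling factor is 978.075 ÷ 340.2 = 23/8 = 2.875.
bread flour: 0.75 cup × 23/8 × 127 g/cup ≈ 273.8 g
whole-barley flour: 0.25 cup × 23/8 × 120 g/cup ÷ 28.35 g/oz ≈ 3.0 oz
grated parmesan: 1/3 cup × 23/8 × 100 g/cup ≈ 95.8 g
buttermilk: (1 tbsp + 2 tsp = 5/3 tbsp) × 23/8 × 15 mL/tbsp ≈ 71.9 mL
butter: 0.5 cup × 23/8 × 227 g/cup ÷ 1000 g/kg ≈ 0.3 kg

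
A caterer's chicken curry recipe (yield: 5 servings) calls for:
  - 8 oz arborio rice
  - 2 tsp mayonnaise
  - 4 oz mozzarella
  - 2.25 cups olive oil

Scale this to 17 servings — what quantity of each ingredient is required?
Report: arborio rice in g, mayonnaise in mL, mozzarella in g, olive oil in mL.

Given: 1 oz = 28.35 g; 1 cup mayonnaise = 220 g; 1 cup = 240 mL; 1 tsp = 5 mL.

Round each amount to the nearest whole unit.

arborio rice: 771 g; mayonnaise: 34 mL; mozzarella: 386 g; olive oil: 1836 mL

Scaling factor: 17/5 = 3.4.
arborio rice: 8 oz × 17/5 × 28.35 g/oz ≈ 771 g
mayonnaise: 2 tsp × 17/5 × 5 mL/tsp = 34 mL
mozzarella: 4 oz × 17/5 × 28.35 g/oz ≈ 386 g
olive oil: 2.25 cup × 17/5 × 240 mL/cup = 1836 mL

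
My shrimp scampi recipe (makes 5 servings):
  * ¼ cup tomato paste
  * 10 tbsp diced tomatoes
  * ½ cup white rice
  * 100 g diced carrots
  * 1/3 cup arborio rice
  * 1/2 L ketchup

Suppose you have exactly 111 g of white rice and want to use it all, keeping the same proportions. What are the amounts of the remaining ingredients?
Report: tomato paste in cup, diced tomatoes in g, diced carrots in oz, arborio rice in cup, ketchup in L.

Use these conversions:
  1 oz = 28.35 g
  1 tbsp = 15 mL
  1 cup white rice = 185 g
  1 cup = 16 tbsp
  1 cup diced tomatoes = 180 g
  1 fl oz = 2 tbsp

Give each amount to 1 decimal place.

The original recipe has 92.5 g of white rice, so the scaling factor is 111 ÷ 92.5 = 6/5 = 1.2.
tomato paste: 0.25 cup × 6/5 = 0.3 cup
diced tomatoes: 10 tbsp × 6/5 ÷ 16 tbsp/cup × 180 g/cup = 135.0 g
diced carrots: 100 g × 6/5 ÷ 28.35 g/oz ≈ 4.2 oz
arborio rice: 1/3 cup × 6/5 = 0.4 cup
ketchup: 0.5 L × 6/5 = 0.6 L

tomato paste: 0.3 cup; diced tomatoes: 135.0 g; diced carrots: 4.2 oz; arborio rice: 0.4 cup; ketchup: 0.6 L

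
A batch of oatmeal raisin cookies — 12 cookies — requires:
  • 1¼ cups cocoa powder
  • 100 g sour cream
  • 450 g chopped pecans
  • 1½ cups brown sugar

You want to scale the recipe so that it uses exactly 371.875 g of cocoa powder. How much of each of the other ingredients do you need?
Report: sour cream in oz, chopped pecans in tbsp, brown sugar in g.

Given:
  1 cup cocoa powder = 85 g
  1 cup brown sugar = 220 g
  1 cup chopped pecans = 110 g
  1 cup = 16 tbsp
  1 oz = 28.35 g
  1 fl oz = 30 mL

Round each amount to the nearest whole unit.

The original recipe has 106.25 g of cocoa powder, so the scaling factor is 371.875 ÷ 106.25 = 7/2 = 3.5.
sour cream: 100 g × 7/2 ÷ 28.35 g/oz ≈ 12 oz
chopped pecans: 450 g × 7/2 ÷ 110 g/cup × 16 tbsp/cup ≈ 229 tbsp
brown sugar: 1.5 cup × 7/2 × 220 g/cup = 1155 g

sour cream: 12 oz; chopped pecans: 229 tbsp; brown sugar: 1155 g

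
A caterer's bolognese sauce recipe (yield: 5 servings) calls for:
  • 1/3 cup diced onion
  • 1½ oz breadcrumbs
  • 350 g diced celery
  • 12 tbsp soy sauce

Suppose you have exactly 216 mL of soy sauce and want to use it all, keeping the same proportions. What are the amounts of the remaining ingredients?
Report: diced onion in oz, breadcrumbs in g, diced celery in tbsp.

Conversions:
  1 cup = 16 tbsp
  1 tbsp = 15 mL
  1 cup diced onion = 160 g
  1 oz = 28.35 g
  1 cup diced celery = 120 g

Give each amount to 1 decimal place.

The original recipe has 180 mL of soy sauce, so the scaling factor is 216 ÷ 180 = 6/5 = 1.2.
diced onion: 1/3 cup × 6/5 × 160 g/cup ÷ 28.35 g/oz ≈ 2.3 oz
breadcrumbs: 1.5 oz × 6/5 × 28.35 g/oz ≈ 51.0 g
diced celery: 350 g × 6/5 ÷ 120 g/cup × 16 tbsp/cup = 56.0 tbsp

diced onion: 2.3 oz; breadcrumbs: 51.0 g; diced celery: 56.0 tbsp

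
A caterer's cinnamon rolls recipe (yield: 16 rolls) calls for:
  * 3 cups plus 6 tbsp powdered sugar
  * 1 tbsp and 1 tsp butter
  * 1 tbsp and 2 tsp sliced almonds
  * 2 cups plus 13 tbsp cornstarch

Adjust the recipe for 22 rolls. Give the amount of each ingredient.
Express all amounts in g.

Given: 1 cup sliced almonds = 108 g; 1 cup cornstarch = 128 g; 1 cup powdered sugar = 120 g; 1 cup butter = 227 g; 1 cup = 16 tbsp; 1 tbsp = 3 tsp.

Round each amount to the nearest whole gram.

powdered sugar: 557 g; butter: 26 g; sliced almonds: 15 g; cornstarch: 495 g

Scaling factor: 22/16 = 11/8 = 1.375.
powdered sugar: (3 cup + 6 tbsp = 3.375 cup) × 11/8 × 120 g/cup ≈ 557 g
butter: (1 tbsp + 1 tsp = 4/3 tbsp) × 11/8 ÷ 16 tbsp/cup × 227 g/cup ≈ 26 g
sliced almonds: (1 tbsp + 2 tsp = 5/3 tbsp) × 11/8 ÷ 16 tbsp/cup × 108 g/cup ≈ 15 g
cornstarch: (2 cup + 13 tbsp = 2.8125 cup) × 11/8 × 128 g/cup = 495 g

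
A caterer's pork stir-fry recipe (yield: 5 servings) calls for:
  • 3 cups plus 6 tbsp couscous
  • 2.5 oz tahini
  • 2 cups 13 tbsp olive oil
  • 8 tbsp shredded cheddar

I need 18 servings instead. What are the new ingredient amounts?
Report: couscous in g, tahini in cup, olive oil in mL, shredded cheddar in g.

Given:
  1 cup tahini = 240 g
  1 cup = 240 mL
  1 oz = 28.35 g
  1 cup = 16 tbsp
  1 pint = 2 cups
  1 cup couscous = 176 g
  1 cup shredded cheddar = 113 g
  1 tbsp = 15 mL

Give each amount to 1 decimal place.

Scaling factor: 18/5 = 3.6.
couscous: (3 cup + 6 tbsp = 3.375 cup) × 18/5 × 176 g/cup = 2138.4 g
tahini: 2.5 oz × 18/5 × 28.35 g/oz ÷ 240 g/cup ≈ 1.1 cup
olive oil: (2 cup + 13 tbsp = 2.8125 cup) × 18/5 × 240 mL/cup = 2430.0 mL
shredded cheddar: 8 tbsp × 18/5 ÷ 16 tbsp/cup × 113 g/cup = 203.4 g

couscous: 2138.4 g; tahini: 1.1 cup; olive oil: 2430.0 mL; shredded cheddar: 203.4 g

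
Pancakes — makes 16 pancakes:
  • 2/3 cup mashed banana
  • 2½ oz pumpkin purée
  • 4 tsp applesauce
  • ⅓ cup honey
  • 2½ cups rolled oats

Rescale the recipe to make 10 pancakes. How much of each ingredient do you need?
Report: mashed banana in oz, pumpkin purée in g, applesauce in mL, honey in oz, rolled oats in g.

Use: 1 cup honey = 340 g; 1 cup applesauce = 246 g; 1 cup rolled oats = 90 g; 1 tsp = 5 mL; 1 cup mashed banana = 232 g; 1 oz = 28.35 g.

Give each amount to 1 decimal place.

Scaling factor: 10/16 = 5/8 = 0.625.
mashed banana: 2/3 cup × 5/8 × 232 g/cup ÷ 28.35 g/oz ≈ 3.4 oz
pumpkin purée: 2.5 oz × 5/8 × 28.35 g/oz ≈ 44.3 g
applesauce: 4 tsp × 5/8 × 5 mL/tsp = 12.5 mL
honey: 1/3 cup × 5/8 × 340 g/cup ÷ 28.35 g/oz ≈ 2.5 oz
rolled oats: 2.5 cup × 5/8 × 90 g/cup ≈ 140.6 g

mashed banana: 3.4 oz; pumpkin purée: 44.3 g; applesauce: 12.5 mL; honey: 2.5 oz; rolled oats: 140.6 g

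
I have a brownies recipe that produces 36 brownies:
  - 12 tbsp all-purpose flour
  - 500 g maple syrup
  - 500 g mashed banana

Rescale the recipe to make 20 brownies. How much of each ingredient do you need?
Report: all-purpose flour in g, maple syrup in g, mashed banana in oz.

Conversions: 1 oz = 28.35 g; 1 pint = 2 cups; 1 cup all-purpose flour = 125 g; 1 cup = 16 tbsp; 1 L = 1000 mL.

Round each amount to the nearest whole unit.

all-purpose flour: 52 g; maple syrup: 278 g; mashed banana: 10 oz

Scaling factor: 20/36 = 5/9.
all-purpose flour: 12 tbsp × 5/9 ÷ 16 tbsp/cup × 125 g/cup ≈ 52 g
maple syrup: 500 g × 5/9 ≈ 278 g
mashed banana: 500 g × 5/9 ÷ 28.35 g/oz ≈ 10 oz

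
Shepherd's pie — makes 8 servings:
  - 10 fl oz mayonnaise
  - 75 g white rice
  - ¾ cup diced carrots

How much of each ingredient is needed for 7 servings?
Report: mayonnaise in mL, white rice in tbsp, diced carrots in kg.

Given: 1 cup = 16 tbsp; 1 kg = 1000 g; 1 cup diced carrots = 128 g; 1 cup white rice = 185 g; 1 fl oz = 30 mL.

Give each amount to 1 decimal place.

mayonnaise: 262.5 mL; white rice: 5.7 tbsp; diced carrots: 0.1 kg

Scaling factor: 7/8 = 0.875.
mayonnaise: 10 fl oz × 7/8 × 30 mL/fl oz = 262.5 mL
white rice: 75 g × 7/8 ÷ 185 g/cup × 16 tbsp/cup ≈ 5.7 tbsp
diced carrots: 0.75 cup × 7/8 × 128 g/cup ÷ 1000 g/kg ≈ 0.1 kg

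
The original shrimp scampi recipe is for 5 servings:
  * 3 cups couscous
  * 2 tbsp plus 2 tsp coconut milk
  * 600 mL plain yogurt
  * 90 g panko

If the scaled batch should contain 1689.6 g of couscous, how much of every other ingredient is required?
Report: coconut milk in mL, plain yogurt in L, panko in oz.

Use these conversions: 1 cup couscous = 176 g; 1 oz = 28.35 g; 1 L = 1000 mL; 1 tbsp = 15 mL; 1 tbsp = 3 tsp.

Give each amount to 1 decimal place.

The original recipe has 528 g of couscous, so the scaling factor is 1689.6 ÷ 528 = 16/5 = 3.2.
coconut milk: (2 tbsp + 2 tsp = 8/3 tbsp) × 16/5 × 15 mL/tbsp = 128.0 mL
plain yogurt: 600 mL × 16/5 ÷ 1000 mL/L ≈ 1.9 L
panko: 90 g × 16/5 ÷ 28.35 g/oz ≈ 10.2 oz

coconut milk: 128.0 mL; plain yogurt: 1.9 L; panko: 10.2 oz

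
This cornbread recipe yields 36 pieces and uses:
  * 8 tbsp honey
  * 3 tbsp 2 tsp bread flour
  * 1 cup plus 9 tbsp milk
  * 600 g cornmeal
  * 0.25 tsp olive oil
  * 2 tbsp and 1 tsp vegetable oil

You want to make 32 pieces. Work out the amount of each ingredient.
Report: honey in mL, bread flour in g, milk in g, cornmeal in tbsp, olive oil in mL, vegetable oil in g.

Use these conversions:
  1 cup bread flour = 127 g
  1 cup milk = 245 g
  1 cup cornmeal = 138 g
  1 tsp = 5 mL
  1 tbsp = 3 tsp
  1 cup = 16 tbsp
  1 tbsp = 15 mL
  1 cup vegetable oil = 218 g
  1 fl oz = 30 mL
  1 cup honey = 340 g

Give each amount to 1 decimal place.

Scaling factor: 32/36 = 8/9.
honey: 8 tbsp × 8/9 × 15 mL/tbsp ≈ 106.7 mL
bread flour: (3 tbsp + 2 tsp = 11/3 tbsp) × 8/9 ÷ 16 tbsp/cup × 127 g/cup ≈ 25.9 g
milk: (1 cup + 9 tbsp = 1.5625 cup) × 8/9 × 245 g/cup ≈ 340.3 g
cornmeal: 600 g × 8/9 ÷ 138 g/cup × 16 tbsp/cup ≈ 61.8 tbsp
olive oil: 0.25 tsp × 8/9 × 5 mL/tsp ≈ 1.1 mL
vegetable oil: (2 tbsp + 1 tsp = 7/3 tbsp) × 8/9 ÷ 16 tbsp/cup × 218 g/cup ≈ 28.3 g

honey: 106.7 mL; bread flour: 25.9 g; milk: 340.3 g; cornmeal: 61.8 tbsp; olive oil: 1.1 mL; vegetable oil: 28.3 g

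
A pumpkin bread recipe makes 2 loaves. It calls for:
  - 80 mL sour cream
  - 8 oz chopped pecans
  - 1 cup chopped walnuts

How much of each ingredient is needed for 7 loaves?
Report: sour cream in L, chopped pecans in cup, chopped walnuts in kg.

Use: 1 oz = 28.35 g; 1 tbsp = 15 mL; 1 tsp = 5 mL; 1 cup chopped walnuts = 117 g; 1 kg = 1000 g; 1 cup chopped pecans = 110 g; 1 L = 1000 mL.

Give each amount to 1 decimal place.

Scaling factor: 7/2 = 3.5.
sour cream: 80 mL × 7/2 ÷ 1000 mL/L ≈ 0.3 L
chopped pecans: 8 oz × 7/2 × 28.35 g/oz ÷ 110 g/cup ≈ 7.2 cup
chopped walnuts: 1 cup × 7/2 × 117 g/cup ÷ 1000 g/kg ≈ 0.4 kg

sour cream: 0.3 L; chopped pecans: 7.2 cup; chopped walnuts: 0.4 kg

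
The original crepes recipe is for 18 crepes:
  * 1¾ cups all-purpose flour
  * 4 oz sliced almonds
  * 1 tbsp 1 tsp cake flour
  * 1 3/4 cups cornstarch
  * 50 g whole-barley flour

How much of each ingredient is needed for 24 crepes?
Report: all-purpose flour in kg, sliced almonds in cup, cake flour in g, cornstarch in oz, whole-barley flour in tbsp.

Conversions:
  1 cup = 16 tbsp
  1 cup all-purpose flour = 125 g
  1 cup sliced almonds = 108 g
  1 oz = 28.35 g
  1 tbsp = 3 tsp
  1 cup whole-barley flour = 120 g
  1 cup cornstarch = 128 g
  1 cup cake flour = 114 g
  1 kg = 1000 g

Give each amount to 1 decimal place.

Scaling factor: 24/18 = 4/3.
all-purpose flour: 1.75 cup × 4/3 × 125 g/cup ÷ 1000 g/kg ≈ 0.3 kg
sliced almonds: 4 oz × 4/3 × 28.35 g/oz ÷ 108 g/cup = 1.4 cup
cake flour: (1 tbsp + 1 tsp = 4/3 tbsp) × 4/3 ÷ 16 tbsp/cup × 114 g/cup ≈ 12.7 g
cornstarch: 1.75 cup × 4/3 × 128 g/cup ÷ 28.35 g/oz ≈ 10.5 oz
whole-barley flour: 50 g × 4/3 ÷ 120 g/cup × 16 tbsp/cup ≈ 8.9 tbsp

all-purpose flour: 0.3 kg; sliced almonds: 1.4 cup; cake flour: 12.7 g; cornstarch: 10.5 oz; whole-barley flour: 8.9 tbsp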